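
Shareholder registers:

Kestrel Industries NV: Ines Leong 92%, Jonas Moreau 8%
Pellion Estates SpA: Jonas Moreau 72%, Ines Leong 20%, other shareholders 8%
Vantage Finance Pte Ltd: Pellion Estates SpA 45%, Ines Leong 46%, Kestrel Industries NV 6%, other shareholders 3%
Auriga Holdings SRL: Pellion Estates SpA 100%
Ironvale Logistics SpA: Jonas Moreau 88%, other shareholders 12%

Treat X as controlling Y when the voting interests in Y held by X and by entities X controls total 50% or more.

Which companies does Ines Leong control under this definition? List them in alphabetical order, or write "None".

Kestrel Industries NV, Vantage Finance Pte Ltd

Ines holds 92% of Kestrel, so Ines controls Kestrel.
Ines and Kestrel together hold 46% + 6% = 52% of Vantage, so Ines controls Vantage.
No other company's threshold is met.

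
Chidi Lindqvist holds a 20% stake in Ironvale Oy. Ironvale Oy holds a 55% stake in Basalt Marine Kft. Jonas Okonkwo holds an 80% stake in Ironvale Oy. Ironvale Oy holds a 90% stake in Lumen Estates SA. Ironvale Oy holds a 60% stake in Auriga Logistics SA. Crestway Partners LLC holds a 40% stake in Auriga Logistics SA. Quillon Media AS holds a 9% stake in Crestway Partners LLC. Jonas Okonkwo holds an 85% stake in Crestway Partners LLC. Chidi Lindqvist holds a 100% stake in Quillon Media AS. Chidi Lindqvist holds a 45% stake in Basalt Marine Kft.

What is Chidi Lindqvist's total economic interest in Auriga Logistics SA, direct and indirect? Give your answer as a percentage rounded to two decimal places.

15.60%

Chidi reaches Auriga along 2 paths.
Via Ironvale: 20% × 60% = 12%.
Via Quillon → Crestway: 100% × 9% × 40% = 3.6%.
Total: 12% + 3.6% = 15.6%.
Rounded: 15.60%.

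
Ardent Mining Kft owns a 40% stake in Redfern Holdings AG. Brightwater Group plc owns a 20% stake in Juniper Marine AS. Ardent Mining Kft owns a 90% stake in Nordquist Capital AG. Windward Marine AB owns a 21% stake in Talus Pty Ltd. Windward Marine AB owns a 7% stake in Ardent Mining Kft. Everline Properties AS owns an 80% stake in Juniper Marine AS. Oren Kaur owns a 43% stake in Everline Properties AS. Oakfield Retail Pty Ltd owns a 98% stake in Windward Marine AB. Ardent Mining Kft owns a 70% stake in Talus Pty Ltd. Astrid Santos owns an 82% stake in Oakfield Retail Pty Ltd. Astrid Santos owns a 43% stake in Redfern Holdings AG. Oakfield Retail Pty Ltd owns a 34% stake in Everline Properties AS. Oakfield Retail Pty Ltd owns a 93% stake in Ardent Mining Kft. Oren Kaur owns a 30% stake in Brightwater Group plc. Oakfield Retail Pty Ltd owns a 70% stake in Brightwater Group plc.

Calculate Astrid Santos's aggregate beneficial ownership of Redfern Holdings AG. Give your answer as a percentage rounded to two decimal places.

75.75%

Astrid reaches Redfern along 3 paths.
Via Oakfield → Ardent: 82% × 93% × 40% = 30.504%.
Via Oakfield → Windward → Ardent: 82% × 98% × 7% × 40% = 2.25008%.
Direct stake: 43% = 43%.
Total: 30.504% + 2.25008% + 43% = 75.75408%.
Rounded: 75.75%.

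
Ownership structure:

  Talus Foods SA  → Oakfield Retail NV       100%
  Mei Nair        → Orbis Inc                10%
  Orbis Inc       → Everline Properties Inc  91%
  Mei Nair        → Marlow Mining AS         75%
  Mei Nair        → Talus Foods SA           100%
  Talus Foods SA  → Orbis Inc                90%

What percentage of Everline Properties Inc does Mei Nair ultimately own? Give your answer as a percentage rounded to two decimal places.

91.00%

Mei reaches Everline along 2 paths.
Via Talus → Orbis: 100% × 90% × 91% = 81.9%.
Via Orbis: 10% × 91% = 9.1%.
Total: 81.9% + 9.1% = 91%.
Rounded: 91.00%.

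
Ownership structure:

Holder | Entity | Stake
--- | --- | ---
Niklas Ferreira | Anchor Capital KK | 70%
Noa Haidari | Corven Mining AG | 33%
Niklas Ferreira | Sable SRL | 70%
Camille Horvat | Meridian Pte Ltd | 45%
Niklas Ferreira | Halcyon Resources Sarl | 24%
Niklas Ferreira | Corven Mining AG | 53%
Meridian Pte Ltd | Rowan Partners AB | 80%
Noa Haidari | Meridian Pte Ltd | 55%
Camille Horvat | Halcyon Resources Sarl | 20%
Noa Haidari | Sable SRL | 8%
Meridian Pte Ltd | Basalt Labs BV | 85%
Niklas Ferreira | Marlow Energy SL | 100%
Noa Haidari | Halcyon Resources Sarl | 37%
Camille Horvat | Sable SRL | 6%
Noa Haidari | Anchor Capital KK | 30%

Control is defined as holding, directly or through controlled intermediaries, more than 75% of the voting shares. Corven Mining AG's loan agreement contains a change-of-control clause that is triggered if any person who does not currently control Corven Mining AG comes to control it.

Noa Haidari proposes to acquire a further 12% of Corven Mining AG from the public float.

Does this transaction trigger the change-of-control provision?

The purchase changes only Noa's holdings, so Noa is the only person who could newly come to control Corven.
Noa's largest direct stake is 55% in Meridian, which does not meet the threshold, so Noa controls no company.
In Corven, Noa's side holds only 33%, not > 75%.
So before the transaction, Noa does not control Corven.
After the purchase, Noa's direct stake in Corven rises to 33% + 12% = 45%.
After the transaction, Noa's side holds 45% of Corven, not > 75%, so Noa still does not control Corven.
No new person acquires control, so the clause is not triggered.

No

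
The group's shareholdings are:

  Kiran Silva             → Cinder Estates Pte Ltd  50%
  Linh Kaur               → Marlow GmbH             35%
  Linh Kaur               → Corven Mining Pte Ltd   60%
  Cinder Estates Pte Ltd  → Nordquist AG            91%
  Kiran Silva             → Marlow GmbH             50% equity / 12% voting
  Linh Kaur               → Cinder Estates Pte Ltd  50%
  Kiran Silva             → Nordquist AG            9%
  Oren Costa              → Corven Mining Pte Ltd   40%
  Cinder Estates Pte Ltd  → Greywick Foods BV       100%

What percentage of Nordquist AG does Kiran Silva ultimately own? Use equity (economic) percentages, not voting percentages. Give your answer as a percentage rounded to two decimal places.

54.50%

Kiran reaches Nordquist along 2 paths.
Via Cinder: 50% × 91% = 45.5%.
Direct stake: 9% = 9%.
Total: 45.5% + 9% = 54.5%.
Rounded: 54.50%.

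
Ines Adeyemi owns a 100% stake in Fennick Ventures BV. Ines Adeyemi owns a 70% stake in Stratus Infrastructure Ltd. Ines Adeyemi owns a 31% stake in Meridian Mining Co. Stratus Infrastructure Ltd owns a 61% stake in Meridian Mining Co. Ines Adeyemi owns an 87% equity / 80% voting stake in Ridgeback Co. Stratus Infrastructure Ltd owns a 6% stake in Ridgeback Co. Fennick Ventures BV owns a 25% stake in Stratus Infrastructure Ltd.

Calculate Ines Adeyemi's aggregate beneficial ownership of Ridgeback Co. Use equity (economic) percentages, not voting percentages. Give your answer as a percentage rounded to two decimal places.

92.70%

Ines reaches Ridgeback along 3 paths.
Direct stake: 87% = 87%.
Via Fennick → Stratus: 100% × 25% × 6% = 1.5%.
Via Stratus: 70% × 6% = 4.2%.
Total: 87% + 1.5% + 4.2% = 92.7%.
Rounded: 92.70%.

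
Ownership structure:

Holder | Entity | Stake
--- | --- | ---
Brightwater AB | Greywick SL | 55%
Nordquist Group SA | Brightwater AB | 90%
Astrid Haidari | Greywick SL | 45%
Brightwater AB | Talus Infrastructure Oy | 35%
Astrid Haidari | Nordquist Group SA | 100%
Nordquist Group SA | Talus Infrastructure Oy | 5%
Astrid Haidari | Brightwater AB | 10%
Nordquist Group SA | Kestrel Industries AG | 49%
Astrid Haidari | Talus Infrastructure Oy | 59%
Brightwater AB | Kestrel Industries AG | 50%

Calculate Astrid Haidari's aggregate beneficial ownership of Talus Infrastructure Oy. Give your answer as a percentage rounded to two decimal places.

Astrid reaches Talus along 4 paths.
Via Nordquist → Brightwater: 100% × 90% × 35% = 31.5%.
Via Brightwater: 10% × 35% = 3.5%.
Via Nordquist: 100% × 5% = 5%.
Direct stake: 59% = 59%.
Total: 31.5% + 3.5% + 5% + 59% = 99%.
Rounded: 99.00%.

99.00%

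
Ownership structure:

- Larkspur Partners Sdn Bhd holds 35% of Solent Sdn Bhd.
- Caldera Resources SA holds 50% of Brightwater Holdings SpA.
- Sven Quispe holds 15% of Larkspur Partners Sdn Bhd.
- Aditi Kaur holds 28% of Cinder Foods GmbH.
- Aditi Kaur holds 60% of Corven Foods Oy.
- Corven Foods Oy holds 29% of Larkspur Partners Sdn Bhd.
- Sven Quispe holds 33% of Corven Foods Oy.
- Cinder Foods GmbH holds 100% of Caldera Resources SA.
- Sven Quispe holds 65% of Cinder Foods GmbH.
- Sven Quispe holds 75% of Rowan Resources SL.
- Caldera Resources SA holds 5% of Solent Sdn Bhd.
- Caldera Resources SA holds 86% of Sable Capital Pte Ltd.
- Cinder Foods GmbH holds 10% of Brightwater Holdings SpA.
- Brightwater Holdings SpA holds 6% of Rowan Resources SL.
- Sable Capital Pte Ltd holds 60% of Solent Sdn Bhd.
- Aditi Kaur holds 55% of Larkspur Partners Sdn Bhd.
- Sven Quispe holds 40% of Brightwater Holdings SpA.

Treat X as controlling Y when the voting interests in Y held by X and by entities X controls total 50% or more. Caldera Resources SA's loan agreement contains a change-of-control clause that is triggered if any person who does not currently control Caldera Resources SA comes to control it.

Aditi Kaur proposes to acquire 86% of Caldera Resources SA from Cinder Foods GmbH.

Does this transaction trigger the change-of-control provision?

Yes

The purchase adds only to Aditi's holdings (Cinder's stake shrinks), so Aditi is the only person who could newly come to control Caldera.
Aditi holds 60% of Corven, so Aditi controls Corven.
Aditi and Corven together hold 55% + 29% = 84% of Larkspur, so Aditi controls Larkspur.
Neither Aditi nor any entity Aditi controls holds any voting interest in Caldera.
So before the transaction, Aditi does not control Caldera.
After the purchase, Aditi holds 86% of Caldera directly, and Cinder's stake falls to 14%.
Aditi holds 86% of Caldera, so Aditi controls Caldera.
Aditi did not control Caldera before and does after, so the clause is triggered.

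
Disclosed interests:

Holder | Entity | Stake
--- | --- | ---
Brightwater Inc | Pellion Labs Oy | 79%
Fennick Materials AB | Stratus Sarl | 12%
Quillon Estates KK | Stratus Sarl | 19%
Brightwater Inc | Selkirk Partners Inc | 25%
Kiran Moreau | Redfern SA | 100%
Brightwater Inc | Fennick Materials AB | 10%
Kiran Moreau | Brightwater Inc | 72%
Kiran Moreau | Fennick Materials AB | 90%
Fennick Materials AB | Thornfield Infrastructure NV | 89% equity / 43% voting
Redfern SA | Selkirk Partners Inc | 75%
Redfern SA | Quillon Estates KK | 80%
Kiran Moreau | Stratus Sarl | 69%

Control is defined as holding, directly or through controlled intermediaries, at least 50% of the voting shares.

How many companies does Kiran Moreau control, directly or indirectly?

7

Kiran holds 100% of Redfern, so Kiran controls Redfern.
Kiran holds 72% of Brightwater, so Kiran controls Brightwater.
Redfern holds 80% of Quillon, so Kiran controls Quillon.
Brightwater holds 79% of Pellion, so Kiran controls Pellion.
Brightwater and Kiran together hold 10% + 90% = 100% of Fennick, so Kiran controls Fennick.
Brightwater and Redfern together hold 25% + 75% = 100% of Selkirk, so Kiran controls Selkirk.
Quillon and Kiran and Fennick together hold 19% + 69% + 12% = 100% of Stratus, so Kiran controls Stratus.
No other company's threshold is met.
Kiran controls 7 companies.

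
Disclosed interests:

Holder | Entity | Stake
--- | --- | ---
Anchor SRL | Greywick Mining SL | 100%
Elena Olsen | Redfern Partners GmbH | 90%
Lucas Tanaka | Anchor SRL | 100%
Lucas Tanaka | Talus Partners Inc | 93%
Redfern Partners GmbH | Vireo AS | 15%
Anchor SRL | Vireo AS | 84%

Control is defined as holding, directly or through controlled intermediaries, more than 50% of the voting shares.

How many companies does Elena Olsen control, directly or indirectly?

1

Elena holds 90% of Redfern, so Elena controls Redfern.
No other company's threshold is met.
Elena controls 1 company.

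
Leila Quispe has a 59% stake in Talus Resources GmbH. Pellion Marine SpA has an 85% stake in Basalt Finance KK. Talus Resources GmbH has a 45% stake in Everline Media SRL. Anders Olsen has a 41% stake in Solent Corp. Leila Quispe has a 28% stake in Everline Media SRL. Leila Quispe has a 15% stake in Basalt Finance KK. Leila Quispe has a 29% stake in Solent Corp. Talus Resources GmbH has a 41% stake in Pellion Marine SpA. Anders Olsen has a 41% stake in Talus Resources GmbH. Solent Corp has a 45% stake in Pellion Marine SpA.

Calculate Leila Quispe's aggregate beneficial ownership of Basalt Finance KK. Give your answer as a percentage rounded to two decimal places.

46.65%

Leila reaches Basalt along 3 paths.
Direct stake: 15% = 15%.
Via Solent → Pellion: 29% × 45% × 85% = 11.0925%.
Via Talus → Pellion: 59% × 41% × 85% = 20.5615%.
Total: 15% + 11.0925% + 20.5615% = 46.654%.
Rounded: 46.65%.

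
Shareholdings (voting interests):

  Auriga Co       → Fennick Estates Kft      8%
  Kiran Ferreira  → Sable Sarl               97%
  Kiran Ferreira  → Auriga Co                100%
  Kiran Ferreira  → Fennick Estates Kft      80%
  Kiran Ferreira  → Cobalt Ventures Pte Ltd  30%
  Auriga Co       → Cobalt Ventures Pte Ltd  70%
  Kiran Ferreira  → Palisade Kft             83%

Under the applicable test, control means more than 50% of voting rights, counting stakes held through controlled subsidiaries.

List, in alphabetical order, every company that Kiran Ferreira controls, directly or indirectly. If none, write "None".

Kiran holds 97% of Sable, so Kiran controls Sable.
Kiran holds 100% of Auriga, so Kiran controls Auriga.
Auriga and Kiran together hold 70% + 30% = 100% of Cobalt, so Kiran controls Cobalt.
Auriga and Kiran together hold 8% + 80% = 88% of Fennick, so Kiran controls Fennick.
Kiran holds 83% of Palisade, so Kiran controls Palisade.

Auriga Co, Cobalt Ventures Pte Ltd, Fennick Estates Kft, Palisade Kft, Sable Sarl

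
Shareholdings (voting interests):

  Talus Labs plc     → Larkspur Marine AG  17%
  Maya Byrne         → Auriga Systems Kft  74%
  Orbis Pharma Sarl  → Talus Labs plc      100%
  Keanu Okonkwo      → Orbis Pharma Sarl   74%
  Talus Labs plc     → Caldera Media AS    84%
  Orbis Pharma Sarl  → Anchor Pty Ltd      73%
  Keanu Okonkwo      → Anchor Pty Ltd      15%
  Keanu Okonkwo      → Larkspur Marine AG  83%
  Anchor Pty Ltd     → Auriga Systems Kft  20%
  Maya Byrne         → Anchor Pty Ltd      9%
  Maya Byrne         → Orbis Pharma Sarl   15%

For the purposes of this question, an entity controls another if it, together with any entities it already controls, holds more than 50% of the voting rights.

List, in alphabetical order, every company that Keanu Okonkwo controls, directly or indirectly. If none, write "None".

Anchor Pty Ltd, Caldera Media AS, Larkspur Marine AG, Orbis Pharma Sarl, Talus Labs plc

Keanu holds 74% of Orbis, so Keanu controls Orbis.
Keanu and Orbis together hold 15% + 73% = 88% of Anchor, so Keanu controls Anchor.
Orbis holds 100% of Talus, so Keanu controls Talus.
Talus holds 84% of Caldera, so Keanu controls Caldera.
Keanu and Talus together hold 83% + 17% = 100% of Larkspur, so Keanu controls Larkspur.
No other company's threshold is met.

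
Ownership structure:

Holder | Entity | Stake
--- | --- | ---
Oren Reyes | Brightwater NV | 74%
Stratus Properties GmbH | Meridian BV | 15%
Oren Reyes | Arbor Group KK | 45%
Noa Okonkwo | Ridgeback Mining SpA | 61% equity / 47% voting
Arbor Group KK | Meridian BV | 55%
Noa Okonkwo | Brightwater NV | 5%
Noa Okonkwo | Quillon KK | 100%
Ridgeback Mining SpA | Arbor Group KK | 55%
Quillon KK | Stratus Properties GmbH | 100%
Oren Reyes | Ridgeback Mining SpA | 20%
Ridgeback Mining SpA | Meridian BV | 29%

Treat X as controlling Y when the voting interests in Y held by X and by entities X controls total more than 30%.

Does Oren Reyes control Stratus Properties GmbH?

Oren holds 74% of Brightwater, so Oren controls Brightwater.
Oren holds 45% of Arbor, so Oren controls Arbor.
Arbor holds 55% of Meridian, so Oren controls Meridian.
Neither Oren nor any entity Oren controls holds any voting interest in Stratus.
So Oren does not control Stratus.

No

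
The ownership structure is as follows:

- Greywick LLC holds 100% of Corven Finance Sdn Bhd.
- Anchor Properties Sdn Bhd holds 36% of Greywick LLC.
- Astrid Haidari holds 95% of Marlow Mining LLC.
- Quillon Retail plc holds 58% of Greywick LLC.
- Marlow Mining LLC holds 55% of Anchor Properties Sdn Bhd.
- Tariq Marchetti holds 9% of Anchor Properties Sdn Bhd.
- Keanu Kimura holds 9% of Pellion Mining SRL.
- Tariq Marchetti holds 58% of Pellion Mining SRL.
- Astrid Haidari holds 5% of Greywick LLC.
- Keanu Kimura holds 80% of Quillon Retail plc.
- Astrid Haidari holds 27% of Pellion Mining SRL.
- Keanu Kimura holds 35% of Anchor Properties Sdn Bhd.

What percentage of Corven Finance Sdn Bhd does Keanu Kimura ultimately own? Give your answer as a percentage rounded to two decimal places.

Keanu reaches Corven along 2 paths.
Via Quillon → Greywick: 80% × 58% × 100% = 46.4%.
Via Anchor → Greywick: 35% × 36% × 100% = 12.6%.
Total: 46.4% + 12.6% = 59%.
Rounded: 59.00%.

59.00%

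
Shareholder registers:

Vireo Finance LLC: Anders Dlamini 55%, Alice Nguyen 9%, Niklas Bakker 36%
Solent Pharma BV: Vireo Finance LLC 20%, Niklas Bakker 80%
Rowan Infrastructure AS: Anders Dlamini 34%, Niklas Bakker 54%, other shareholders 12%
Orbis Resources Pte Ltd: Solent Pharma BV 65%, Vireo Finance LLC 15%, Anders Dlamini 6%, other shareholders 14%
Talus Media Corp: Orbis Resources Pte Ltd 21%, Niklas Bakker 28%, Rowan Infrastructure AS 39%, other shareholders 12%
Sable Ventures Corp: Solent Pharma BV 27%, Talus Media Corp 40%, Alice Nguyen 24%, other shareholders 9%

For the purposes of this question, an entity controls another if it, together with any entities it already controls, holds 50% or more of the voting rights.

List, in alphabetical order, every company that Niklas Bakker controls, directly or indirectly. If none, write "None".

Niklas holds 80% of Solent, so Niklas controls Solent.
Niklas holds 54% of Rowan, so Niklas controls Rowan.
Solent holds 65% of Orbis, so Niklas controls Orbis.
Orbis and Niklas and Rowan together hold 21% + 28% + 39% = 88% of Talus, so Niklas controls Talus.
Solent and Talus together hold 27% + 40% = 67% of Sable, so Niklas controls Sable.
No other company's threshold is met.

Orbis Resources Pte Ltd, Rowan Infrastructure AS, Sable Ventures Corp, Solent Pharma BV, Talus Media Corp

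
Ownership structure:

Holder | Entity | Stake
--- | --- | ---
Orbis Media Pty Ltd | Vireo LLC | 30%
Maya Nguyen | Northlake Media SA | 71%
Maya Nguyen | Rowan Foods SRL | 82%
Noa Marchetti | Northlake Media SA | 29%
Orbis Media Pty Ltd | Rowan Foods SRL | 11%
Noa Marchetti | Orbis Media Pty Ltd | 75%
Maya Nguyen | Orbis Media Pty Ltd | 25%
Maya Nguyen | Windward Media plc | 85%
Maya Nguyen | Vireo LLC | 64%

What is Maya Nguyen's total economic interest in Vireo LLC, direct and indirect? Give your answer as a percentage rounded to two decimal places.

71.50%

Maya reaches Vireo along 2 paths.
Direct stake: 64% = 64%.
Via Orbis: 25% × 30% = 7.5%.
Total: 64% + 7.5% = 71.5%.
Rounded: 71.50%.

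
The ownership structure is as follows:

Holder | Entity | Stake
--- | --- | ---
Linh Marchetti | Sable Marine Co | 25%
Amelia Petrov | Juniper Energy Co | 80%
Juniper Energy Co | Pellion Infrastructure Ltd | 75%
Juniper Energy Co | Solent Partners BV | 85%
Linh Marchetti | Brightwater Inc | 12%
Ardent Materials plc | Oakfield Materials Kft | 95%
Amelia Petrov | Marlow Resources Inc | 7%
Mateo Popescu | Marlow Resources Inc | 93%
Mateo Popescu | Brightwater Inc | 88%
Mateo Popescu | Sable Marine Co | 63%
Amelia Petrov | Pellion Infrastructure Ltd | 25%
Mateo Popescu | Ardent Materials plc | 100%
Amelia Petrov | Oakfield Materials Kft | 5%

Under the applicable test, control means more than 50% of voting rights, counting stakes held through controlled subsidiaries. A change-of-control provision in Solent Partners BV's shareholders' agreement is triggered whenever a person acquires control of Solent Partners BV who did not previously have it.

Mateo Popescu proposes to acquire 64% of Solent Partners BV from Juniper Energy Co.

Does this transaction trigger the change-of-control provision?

The purchase adds only to Mateo's holdings (Juniper's stake shrinks), so Mateo is the only person who could newly come to control Solent.
Mateo holds 93% of Marlow, so Mateo controls Marlow.
Mateo holds 88% of Brightwater, so Mateo controls Brightwater.
Mateo holds 63% of Sable, so Mateo controls Sable.
Mateo holds 100% of Ardent, so Mateo controls Ardent.
Ardent holds 95% of Oakfield, so Mateo controls Oakfield.
Neither Mateo nor any entity Mateo controls holds any voting interest in Solent.
So before the transaction, Mateo does not control Solent.
After the purchase, Mateo holds 64% of Solent directly, and Juniper's stake falls to 21%.
Mateo holds 64% of Solent, so Mateo controls Solent.
Mateo did not control Solent before and does after, so the clause is triggered.

Yes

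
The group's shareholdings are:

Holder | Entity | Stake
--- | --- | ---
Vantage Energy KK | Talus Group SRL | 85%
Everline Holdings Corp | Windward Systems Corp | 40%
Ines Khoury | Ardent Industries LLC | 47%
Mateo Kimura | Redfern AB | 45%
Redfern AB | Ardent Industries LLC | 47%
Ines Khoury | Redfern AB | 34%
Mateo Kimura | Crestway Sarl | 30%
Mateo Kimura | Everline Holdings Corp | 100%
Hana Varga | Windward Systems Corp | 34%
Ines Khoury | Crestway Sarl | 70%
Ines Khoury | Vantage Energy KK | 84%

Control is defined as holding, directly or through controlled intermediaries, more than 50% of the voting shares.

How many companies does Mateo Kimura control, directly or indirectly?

1

Mateo holds 100% of Everline, so Mateo controls Everline.
No other company's threshold is met.
Mateo controls 1 company.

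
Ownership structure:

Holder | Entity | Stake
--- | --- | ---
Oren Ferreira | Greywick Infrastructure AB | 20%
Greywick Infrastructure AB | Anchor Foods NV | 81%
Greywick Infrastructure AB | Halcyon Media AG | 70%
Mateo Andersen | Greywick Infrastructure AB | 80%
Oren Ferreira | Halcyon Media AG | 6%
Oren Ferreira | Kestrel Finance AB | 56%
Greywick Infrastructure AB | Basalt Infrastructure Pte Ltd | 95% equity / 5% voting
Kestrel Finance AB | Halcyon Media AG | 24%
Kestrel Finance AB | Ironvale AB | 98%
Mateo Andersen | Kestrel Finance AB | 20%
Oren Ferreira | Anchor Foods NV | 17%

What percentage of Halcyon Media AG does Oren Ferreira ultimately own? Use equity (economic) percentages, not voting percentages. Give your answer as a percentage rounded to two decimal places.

33.44%

Oren reaches Halcyon along 3 paths.
Via Greywick: 20% × 70% = 14%.
Direct stake: 6% = 6%.
Via Kestrel: 56% × 24% = 13.44%.
Total: 14% + 6% + 13.44% = 33.44%.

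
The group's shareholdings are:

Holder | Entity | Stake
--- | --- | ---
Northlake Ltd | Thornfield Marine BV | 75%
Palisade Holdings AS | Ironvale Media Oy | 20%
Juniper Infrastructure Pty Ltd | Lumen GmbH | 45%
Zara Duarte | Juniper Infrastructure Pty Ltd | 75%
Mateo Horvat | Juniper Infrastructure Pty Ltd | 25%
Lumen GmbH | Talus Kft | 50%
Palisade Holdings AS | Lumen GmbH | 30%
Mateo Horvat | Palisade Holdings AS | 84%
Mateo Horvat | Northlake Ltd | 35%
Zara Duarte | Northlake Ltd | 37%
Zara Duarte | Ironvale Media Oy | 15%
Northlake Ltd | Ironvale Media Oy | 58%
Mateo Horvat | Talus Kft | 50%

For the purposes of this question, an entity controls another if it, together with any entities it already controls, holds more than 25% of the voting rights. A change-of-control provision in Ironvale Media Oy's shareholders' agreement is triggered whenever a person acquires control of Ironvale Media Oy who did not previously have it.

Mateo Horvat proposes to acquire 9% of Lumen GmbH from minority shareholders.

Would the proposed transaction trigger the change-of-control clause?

The purchase changes only Mateo's holdings, so Mateo is the only person who could newly come to control Ironvale.
Mateo holds 35% of Northlake, so Mateo controls Northlake.
Mateo holds 84% of Palisade, so Mateo controls Palisade.
Palisade and Northlake together hold 20% + 58% = 78% of Ironvale, so Mateo controls Ironvale.
So Mateo already controls Ironvale before the transaction.
After the purchase, Mateo holds 9% of Lumen directly.
Mateo controlled Ironvale already, so this is not a new person acquiring control; every other person's position is unchanged or reduced.
No new person acquires control, so the clause is not triggered.

No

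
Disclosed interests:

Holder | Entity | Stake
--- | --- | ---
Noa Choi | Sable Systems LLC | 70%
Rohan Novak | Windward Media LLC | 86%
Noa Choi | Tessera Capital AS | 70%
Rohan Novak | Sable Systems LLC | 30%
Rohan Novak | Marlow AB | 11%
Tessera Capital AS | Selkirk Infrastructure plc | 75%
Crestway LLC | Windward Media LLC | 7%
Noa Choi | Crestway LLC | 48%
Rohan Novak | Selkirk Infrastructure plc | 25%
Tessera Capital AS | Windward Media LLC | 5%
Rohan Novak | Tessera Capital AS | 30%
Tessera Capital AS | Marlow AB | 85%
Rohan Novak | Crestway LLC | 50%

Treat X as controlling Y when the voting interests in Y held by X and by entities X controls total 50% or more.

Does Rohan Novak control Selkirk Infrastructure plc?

Rohan holds 50% of Crestway, so Rohan controls Crestway.
Rohan and Crestway together hold 86% + 7% = 93% of Windward, so Rohan controls Windward.
In Selkirk, Rohan's side holds only 25%, not ≥ 50%.
So Rohan does not control Selkirk.

No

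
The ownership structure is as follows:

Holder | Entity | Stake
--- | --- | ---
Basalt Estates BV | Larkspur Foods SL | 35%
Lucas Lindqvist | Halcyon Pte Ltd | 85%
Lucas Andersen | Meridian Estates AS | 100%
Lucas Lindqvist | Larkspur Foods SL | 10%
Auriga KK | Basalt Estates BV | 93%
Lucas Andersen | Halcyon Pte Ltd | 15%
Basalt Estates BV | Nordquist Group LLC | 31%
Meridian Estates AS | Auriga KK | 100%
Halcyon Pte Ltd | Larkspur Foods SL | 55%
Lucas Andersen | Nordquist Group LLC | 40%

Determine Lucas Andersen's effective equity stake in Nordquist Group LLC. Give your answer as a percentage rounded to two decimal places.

68.83%

Lucas Andersen reaches Nordquist along 2 paths.
Direct stake: 40% = 40%.
Via Meridian → Auriga → Basalt: 100% × 100% × 93% × 31% = 28.83%.
Total: 40% + 28.83% = 68.83%.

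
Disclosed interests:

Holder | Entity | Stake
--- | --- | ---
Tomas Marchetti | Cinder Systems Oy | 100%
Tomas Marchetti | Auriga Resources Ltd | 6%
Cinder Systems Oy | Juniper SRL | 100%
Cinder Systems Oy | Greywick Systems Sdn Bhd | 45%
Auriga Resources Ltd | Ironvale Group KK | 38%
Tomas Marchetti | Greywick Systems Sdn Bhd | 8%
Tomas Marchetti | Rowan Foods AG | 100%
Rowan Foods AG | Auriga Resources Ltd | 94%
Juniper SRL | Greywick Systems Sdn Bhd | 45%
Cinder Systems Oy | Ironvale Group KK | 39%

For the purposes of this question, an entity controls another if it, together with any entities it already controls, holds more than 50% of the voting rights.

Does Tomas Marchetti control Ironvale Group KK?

Tomas holds 100% of Cinder, so Tomas controls Cinder.
Tomas holds 100% of Rowan, so Tomas controls Rowan.
Tomas and Rowan together hold 6% + 94% = 100% of Auriga, so Tomas controls Auriga.
Cinder and Auriga together hold 39% + 38% = 77% of Ironvale, so Tomas controls Ironvale.

Yes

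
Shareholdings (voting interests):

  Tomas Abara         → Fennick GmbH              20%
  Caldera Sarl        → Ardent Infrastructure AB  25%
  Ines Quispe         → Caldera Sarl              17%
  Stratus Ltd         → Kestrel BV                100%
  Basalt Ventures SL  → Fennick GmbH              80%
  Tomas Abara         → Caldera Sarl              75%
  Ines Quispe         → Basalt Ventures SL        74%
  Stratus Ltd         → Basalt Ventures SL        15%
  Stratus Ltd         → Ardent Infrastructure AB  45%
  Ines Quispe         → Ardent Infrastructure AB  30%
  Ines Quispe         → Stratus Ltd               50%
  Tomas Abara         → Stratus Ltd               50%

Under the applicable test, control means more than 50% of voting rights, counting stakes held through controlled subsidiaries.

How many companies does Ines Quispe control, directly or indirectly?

Ines holds 74% of Basalt, so Ines controls Basalt.
Basalt holds 80% of Fennick, so Ines controls Fennick.
No other company's threshold is met.
Ines controls 2 companies.

2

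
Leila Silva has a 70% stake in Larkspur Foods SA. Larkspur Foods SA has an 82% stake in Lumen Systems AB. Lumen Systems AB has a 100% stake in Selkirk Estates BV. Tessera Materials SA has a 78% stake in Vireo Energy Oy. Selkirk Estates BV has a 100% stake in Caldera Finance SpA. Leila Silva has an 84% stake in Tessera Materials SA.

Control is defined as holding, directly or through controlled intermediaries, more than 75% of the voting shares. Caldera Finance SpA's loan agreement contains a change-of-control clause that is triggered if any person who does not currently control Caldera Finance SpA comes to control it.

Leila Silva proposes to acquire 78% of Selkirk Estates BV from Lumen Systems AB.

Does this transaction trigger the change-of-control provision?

The purchase adds only to Leila's holdings (Lumen's stake shrinks), so Leila is the only person who could newly come to control Caldera.
Leila holds 84% of Tessera, so Leila controls Tessera.
Tessera holds 78% of Vireo, so Leila controls Vireo.
Neither Leila nor any entity Leila controls holds any voting interest in Caldera.
So before the transaction, Leila does not control Caldera.
After the purchase, Leila holds 78% of Selkirk directly, and Lumen's stake falls to 22%.
Leila holds 78% of Selkirk, so Leila controls Selkirk.
Selkirk holds 100% of Caldera, so Leila controls Caldera.
Leila did not control Caldera before and does after, so the clause is triggered.

Yes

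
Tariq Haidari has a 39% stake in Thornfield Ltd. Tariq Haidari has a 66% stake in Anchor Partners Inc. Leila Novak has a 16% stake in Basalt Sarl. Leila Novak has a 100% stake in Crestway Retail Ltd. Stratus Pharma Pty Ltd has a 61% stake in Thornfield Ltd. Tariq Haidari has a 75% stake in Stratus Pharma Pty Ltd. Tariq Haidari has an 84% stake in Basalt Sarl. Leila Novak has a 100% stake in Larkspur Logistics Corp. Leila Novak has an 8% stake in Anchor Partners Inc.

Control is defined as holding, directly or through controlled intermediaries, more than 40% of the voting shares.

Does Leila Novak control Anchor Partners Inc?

No

Leila holds 100% of Larkspur, so Leila controls Larkspur.
Leila holds 100% of Crestway, so Leila controls Crestway.
In Anchor, Leila's side holds only 8%, not > 40%.
So Leila does not control Anchor.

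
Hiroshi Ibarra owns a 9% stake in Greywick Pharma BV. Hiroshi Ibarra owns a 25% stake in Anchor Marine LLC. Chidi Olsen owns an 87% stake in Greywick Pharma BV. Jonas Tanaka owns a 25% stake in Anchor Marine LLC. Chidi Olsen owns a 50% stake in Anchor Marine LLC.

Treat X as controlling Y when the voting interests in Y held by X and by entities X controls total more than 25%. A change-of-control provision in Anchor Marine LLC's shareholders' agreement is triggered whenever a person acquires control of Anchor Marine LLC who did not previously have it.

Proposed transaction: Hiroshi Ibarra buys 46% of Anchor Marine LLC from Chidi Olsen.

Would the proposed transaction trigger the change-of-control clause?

Yes

The purchase adds only to Hiroshi's holdings (Chidi's stake shrinks), so Hiroshi is the only person who could newly come to control Anchor.
Hiroshi's largest direct stake is 25% in Anchor, which does not meet the threshold, so Hiroshi controls no company.
In Anchor, Hiroshi's side holds only 25%, not > 25%.
So before the transaction, Hiroshi does not control Anchor.
After the purchase, Hiroshi's direct stake in Anchor rises to 25% + 46% = 71%, and Chidi's stake falls to 4%.
Hiroshi holds 71% of Anchor, so Hiroshi controls Anchor.
Hiroshi did not control Anchor before and does after, so the clause is triggered.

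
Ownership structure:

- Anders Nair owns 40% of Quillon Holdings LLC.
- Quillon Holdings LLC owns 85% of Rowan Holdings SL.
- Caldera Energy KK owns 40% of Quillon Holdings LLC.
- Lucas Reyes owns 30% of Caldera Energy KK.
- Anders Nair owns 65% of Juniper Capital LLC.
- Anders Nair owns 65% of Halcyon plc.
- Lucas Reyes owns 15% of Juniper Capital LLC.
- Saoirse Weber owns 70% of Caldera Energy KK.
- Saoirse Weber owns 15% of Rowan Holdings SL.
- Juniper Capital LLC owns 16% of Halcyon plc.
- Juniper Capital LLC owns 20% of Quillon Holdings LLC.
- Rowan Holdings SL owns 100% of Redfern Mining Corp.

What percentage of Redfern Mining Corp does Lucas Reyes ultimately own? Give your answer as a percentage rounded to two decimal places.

12.75%

Lucas reaches Redfern along 2 paths.
Via Caldera → Quillon → Rowan: 30% × 40% × 85% × 100% = 10.2%.
Via Juniper → Quillon → Rowan: 15% × 20% × 85% × 100% = 2.55%.
Total: 10.2% + 2.55% = 12.75%.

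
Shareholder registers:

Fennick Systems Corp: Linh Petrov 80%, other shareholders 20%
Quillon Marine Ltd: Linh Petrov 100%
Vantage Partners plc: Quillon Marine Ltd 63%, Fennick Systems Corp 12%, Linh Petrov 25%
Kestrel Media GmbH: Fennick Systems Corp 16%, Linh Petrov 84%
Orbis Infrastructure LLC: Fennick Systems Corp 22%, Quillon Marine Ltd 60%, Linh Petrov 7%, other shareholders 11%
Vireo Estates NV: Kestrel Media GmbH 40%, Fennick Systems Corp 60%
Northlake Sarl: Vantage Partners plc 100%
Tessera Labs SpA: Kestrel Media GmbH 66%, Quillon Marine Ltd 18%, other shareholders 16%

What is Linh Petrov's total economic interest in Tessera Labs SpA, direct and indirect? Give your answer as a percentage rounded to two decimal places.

81.89%

Linh reaches Tessera along 3 paths.
Via Fennick → Kestrel: 80% × 16% × 66% = 8.448%.
Via Kestrel: 84% × 66% = 55.44%.
Via Quillon: 100% × 18% = 18%.
Total: 8.448% + 55.44% + 18% = 81.888%.
Rounded: 81.89%.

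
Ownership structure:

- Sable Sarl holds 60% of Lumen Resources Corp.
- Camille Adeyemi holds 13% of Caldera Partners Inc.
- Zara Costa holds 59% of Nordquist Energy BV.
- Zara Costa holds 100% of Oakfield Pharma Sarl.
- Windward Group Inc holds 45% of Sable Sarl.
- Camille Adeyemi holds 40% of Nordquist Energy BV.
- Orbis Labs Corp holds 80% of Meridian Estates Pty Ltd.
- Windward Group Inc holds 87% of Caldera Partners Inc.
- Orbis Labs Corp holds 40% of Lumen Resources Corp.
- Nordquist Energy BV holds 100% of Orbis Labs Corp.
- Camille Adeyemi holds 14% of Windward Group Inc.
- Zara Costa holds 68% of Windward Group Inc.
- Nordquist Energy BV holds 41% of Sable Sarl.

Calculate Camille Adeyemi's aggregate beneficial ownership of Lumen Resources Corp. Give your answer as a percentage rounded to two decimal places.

Camille reaches Lumen along 3 paths.
Via Windward → Sable: 14% × 45% × 60% = 3.78%.
Via Nordquist → Sable: 40% × 41% × 60% = 9.84%.
Via Nordquist → Orbis: 40% × 100% × 40% = 16%.
Total: 3.78% + 9.84% + 16% = 29.62%.

29.62%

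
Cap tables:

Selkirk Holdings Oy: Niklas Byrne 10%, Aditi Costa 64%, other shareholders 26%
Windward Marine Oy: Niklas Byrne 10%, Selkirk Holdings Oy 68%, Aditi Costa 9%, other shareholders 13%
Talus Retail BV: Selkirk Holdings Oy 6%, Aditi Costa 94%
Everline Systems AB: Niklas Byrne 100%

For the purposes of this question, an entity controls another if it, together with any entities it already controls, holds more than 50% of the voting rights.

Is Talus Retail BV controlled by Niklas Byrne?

Niklas holds 100% of Everline, so Niklas controls Everline.
Neither Niklas nor any entity Niklas controls holds any voting interest in Talus.
So Niklas does not control Talus.

No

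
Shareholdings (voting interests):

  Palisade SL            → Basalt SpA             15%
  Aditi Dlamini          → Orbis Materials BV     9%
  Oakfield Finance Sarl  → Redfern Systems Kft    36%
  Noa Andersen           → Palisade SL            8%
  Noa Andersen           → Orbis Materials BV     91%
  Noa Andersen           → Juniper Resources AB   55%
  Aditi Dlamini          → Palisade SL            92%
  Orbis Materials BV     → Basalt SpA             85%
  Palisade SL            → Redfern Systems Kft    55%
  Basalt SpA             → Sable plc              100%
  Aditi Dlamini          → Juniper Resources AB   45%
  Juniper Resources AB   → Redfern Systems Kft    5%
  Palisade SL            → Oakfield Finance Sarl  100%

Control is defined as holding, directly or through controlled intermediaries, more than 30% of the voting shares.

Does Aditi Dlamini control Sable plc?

No

Aditi holds 92% of Palisade, so Aditi controls Palisade.
Palisade holds 100% of Oakfield, so Aditi controls Oakfield.
Aditi holds 45% of Juniper, so Aditi controls Juniper.
Oakfield and Juniper and Palisade together hold 36% + 5% + 55% = 96% of Redfern, so Aditi controls Redfern.
Neither Aditi nor any entity Aditi controls holds any voting interest in Sable.
So Aditi does not control Sable.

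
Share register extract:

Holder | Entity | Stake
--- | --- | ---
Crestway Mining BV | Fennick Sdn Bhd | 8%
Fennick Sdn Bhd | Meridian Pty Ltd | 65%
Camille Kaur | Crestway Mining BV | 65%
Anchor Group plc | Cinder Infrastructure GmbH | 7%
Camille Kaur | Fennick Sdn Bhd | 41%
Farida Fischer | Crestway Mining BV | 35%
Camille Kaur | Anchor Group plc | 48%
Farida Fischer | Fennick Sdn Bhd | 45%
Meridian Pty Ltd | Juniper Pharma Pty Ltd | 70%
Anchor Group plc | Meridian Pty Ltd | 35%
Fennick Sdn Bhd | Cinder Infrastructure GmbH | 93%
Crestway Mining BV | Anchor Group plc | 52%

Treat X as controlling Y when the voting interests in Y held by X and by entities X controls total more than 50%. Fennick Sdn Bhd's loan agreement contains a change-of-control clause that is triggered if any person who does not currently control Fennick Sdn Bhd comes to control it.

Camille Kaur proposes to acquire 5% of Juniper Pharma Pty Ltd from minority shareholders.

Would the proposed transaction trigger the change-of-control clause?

No

The purchase changes only Camille's holdings, so Camille is the only person who could newly come to control Fennick.
Camille holds 65% of Crestway, so Camille controls Crestway.
Crestway and Camille together hold 52% + 48% = 100% of Anchor, so Camille controls Anchor.
In Fennick, Camille's side holds only 41% + 8% = 49%, not > 50%.
So before the transaction, Camille does not control Fennick.
After the purchase, Camille holds 5% of Juniper directly.
Camille's side now holds 5% of Juniper, not > 50%, so Camille still does not control Juniper.
After the transaction, Camille's side holds 41% + 8% = 49% of Fennick, not > 50%, so Camille still does not control Fennick.
No new person acquires control, so the clause is not triggered.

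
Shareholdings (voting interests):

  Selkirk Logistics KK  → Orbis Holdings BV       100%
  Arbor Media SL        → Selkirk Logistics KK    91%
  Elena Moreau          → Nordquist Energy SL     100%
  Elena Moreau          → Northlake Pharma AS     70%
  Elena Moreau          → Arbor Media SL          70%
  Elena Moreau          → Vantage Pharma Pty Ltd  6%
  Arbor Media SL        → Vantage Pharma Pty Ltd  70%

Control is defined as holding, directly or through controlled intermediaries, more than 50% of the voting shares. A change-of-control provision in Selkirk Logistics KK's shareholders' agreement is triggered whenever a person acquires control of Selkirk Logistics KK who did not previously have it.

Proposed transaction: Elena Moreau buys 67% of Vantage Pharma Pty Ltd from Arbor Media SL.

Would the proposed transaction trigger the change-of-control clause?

The purchase adds only to Elena's holdings (Arbor's stake shrinks), so Elena is the only person who could newly come to control Selkirk.
Elena holds 70% of Arbor, so Elena controls Arbor.
Arbor holds 91% of Selkirk, so Elena controls Selkirk.
So Elena already controls Selkirk before the transaction.
After the purchase, Elena's direct stake in Vantage rises to 6% + 67% = 73%, and Arbor's stake falls to 3%.
Elena controlled Selkirk already, so this is not a new person acquiring control; every other person's position is unchanged or reduced.
No new person acquires control, so the clause is not triggered.

No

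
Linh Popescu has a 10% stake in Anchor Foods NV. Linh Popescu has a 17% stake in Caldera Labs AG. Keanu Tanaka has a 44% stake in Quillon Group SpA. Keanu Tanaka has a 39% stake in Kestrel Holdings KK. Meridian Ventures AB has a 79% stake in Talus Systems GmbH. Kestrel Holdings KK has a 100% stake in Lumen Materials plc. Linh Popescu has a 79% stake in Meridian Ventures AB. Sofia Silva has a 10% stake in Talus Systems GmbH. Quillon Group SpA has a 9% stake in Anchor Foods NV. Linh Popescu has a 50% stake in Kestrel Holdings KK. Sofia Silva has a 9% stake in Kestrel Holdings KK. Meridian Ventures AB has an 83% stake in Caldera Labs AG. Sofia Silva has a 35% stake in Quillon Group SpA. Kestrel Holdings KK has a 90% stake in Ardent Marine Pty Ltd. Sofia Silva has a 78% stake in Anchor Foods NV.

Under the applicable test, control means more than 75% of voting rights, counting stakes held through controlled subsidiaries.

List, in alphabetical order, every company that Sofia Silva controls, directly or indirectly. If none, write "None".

Sofia holds 78% of Anchor, so Sofia controls Anchor.
No other company's threshold is met.

Anchor Foods NV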